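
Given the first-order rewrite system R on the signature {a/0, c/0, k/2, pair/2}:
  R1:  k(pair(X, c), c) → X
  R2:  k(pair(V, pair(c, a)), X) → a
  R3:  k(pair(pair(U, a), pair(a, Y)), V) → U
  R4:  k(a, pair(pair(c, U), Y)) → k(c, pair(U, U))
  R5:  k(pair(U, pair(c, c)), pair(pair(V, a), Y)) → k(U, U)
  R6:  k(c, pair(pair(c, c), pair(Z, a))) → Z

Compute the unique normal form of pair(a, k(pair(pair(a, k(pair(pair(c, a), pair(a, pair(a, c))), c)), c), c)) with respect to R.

pair(a, pair(a, c))

1. pair(a, k(pair(pair(a, k(pair(pair(c, a), pair(a, pair(a, c))), c)), c), c))  →  pair(a, pair(a, k(pair(pair(c, a), pair(a, pair(a, c))), c)))   [R1 at 2]
2. pair(a, pair(a, k(pair(pair(c, a), pair(a, pair(a, c))), c)))  →  pair(a, pair(a, c))   [R3 at 2.2]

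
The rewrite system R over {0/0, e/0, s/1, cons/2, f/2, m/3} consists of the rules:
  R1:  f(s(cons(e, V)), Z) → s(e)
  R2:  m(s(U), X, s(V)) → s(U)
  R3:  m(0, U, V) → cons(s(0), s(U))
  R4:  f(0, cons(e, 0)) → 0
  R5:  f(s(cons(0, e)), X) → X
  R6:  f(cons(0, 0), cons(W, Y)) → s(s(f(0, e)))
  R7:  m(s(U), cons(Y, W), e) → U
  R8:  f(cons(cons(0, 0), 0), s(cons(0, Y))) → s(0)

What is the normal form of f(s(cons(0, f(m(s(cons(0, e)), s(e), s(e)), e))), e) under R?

1. f(s(cons(0, f(m(s(cons(0, e)), s(e), s(e)), e))), e)  →  f(s(cons(0, f(s(cons(0, e)), e))), e)   [R2 at 1.1.2.1]
2. f(s(cons(0, f(s(cons(0, e)), e))), e)  →  f(s(cons(0, e)), e)   [R5 at 1.1.2]
3. f(s(cons(0, e)), e)  →  e   [R5 at ε]

e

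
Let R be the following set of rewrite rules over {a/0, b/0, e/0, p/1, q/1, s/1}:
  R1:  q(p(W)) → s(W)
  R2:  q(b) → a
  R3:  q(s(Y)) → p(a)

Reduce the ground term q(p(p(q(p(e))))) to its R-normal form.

1. q(p(p(q(p(e)))))  →  s(p(q(p(e))))   [R1 at ε]
2. s(p(q(p(e))))  →  s(p(s(e)))   [R1 at 1.1]

s(p(s(e)))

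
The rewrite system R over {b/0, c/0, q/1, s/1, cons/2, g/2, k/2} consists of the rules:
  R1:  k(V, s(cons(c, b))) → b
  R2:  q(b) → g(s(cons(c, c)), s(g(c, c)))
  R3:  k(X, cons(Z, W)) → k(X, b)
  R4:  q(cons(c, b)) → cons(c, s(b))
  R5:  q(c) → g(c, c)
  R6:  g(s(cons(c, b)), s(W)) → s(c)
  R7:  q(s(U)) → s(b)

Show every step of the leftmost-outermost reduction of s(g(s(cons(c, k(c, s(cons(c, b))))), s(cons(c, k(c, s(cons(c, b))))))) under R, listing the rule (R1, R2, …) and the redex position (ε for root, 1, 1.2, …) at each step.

1. s(g(s(cons(c, k(c, s(cons(c, b))))), s(cons(c, k(c, s(cons(c, b)))))))  →  s(g(s(cons(c, b)), s(cons(c, k(c, s(cons(c, b)))))))   [R1 at 1.1.1.2]
2. s(g(s(cons(c, b)), s(cons(c, k(c, s(cons(c, b)))))))  →  s(s(c))   [R6 at 1]

s(s(c))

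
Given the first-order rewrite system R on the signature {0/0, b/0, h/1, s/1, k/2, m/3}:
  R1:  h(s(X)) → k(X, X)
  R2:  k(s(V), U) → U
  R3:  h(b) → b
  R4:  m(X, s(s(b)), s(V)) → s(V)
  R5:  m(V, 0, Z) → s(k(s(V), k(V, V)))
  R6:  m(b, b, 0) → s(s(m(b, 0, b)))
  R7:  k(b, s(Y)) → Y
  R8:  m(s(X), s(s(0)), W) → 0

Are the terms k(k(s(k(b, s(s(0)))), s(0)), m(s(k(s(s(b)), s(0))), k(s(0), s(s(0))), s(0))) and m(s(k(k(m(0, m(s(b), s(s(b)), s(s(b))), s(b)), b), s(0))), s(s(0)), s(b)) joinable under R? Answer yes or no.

Reduce t₁ = k(k(s(k(b, s(s(0)))), s(0)), m(s(k(s(s(b)), s(0))), k(s(0), s(s(0))), s(0))):
1. k(k(s(k(b, s(s(0)))), s(0)), m(s(k(s(s(b)), s(0))), k(s(0), s(s(0))), s(0)))  →  k(s(0), m(s(k(s(s(b)), s(0))), k(s(0), s(s(0))), s(0)))   [R2 at 1]
2. k(s(0), m(s(k(s(s(b)), s(0))), k(s(0), s(s(0))), s(0)))  →  m(s(k(s(s(b)), s(0))), k(s(0), s(s(0))), s(0))   [R2 at ε]
3. m(s(k(s(s(b)), s(0))), k(s(0), s(s(0))), s(0))  →  m(s(s(0)), k(s(0), s(s(0))), s(0))   [R2 at 1.1]
4. m(s(s(0)), k(s(0), s(s(0))), s(0))  →  m(s(s(0)), s(s(0)), s(0))   [R2 at 2]
5. m(s(s(0)), s(s(0)), s(0))  →  0   [R8 at ε]

Reduce t₂ = m(s(k(k(m(0, m(s(b), s(s(b)), s(s(b))), s(b)), b), s(0))), s(s(0)), s(b)):
1. m(s(k(k(m(0, m(s(b), s(s(b)), s(s(b))), s(b)), b), s(0))), s(s(0)), s(b))  →  0   [R8 at ε]

yes — NF(t₁) = 0, NF(t₂) = 0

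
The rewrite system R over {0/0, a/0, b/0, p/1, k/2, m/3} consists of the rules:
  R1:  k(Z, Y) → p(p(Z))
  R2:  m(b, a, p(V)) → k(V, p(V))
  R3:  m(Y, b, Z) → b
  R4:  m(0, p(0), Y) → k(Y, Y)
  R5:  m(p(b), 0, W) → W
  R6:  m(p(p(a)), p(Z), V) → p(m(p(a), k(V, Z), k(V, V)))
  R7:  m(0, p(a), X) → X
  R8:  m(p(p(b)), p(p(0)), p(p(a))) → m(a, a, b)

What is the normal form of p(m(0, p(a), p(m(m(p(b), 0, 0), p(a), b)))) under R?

p(p(b))

1. p(m(0, p(a), p(m(m(p(b), 0, 0), p(a), b))))  →  p(p(m(m(p(b), 0, 0), p(a), b)))   [R7 at 1]
2. p(p(m(m(p(b), 0, 0), p(a), b)))  →  p(p(m(0, p(a), b)))   [R5 at 1.1.1]
3. p(p(m(0, p(a), b)))  →  p(p(b))   [R7 at 1.1]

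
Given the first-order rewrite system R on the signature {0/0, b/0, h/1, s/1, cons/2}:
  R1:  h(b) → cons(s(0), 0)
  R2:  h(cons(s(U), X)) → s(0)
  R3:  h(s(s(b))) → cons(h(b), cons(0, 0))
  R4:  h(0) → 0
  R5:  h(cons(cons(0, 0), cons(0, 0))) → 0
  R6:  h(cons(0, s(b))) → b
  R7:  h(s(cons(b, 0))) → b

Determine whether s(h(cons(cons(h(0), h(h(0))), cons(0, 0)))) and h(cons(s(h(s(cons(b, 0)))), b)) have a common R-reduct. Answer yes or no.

Reduce t₁ = s(h(cons(cons(h(0), h(h(0))), cons(0, 0)))):
1. s(h(cons(cons(h(0), h(h(0))), cons(0, 0))))  →  s(h(cons(cons(0, h(h(0))), cons(0, 0))))   [R4 at 1.1.1.1]
2. s(h(cons(cons(0, h(h(0))), cons(0, 0))))  →  s(h(cons(cons(0, h(0)), cons(0, 0))))   [R4 at 1.1.1.2.1]
3. s(h(cons(cons(0, h(0)), cons(0, 0))))  →  s(h(cons(cons(0, 0), cons(0, 0))))   [R4 at 1.1.1.2]
4. s(h(cons(cons(0, 0), cons(0, 0))))  →  s(0)   [R5 at 1]

Reduce t₂ = h(cons(s(h(s(cons(b, 0)))), b)):
1. h(cons(s(h(s(cons(b, 0)))), b))  →  s(0)   [R2 at ε]

yes — NF(t₁) = s(0), NF(t₂) = s(0)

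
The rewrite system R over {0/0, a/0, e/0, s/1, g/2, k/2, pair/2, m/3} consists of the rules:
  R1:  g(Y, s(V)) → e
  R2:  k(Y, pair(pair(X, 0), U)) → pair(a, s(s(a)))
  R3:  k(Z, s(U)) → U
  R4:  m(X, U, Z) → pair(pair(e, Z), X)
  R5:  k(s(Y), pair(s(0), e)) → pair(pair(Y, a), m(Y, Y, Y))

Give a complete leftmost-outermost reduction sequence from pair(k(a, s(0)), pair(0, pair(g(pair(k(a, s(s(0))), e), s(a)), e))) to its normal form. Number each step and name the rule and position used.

1. pair(k(a, s(0)), pair(0, pair(g(pair(k(a, s(s(0))), e), s(a)), e)))  →  pair(0, pair(0, pair(g(pair(k(a, s(s(0))), e), s(a)), e)))   [R3 at 1]
2. pair(0, pair(0, pair(g(pair(k(a, s(s(0))), e), s(a)), e)))  →  pair(0, pair(0, pair(e, e)))   [R1 at 2.2.1]

pair(0, pair(0, pair(e, e)))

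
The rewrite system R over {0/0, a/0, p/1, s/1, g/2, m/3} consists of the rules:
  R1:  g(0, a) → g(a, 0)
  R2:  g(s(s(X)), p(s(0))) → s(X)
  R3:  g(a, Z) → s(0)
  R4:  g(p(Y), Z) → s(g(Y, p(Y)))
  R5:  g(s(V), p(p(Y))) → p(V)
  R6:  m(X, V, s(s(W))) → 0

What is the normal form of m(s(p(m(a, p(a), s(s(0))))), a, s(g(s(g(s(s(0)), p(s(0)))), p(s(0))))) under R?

0

1. m(s(p(m(a, p(a), s(s(0))))), a, s(g(s(g(s(s(0)), p(s(0)))), p(s(0)))))  →  m(s(p(0)), a, s(g(s(g(s(s(0)), p(s(0)))), p(s(0)))))   [R6 at 1.1.1]
2. m(s(p(0)), a, s(g(s(g(s(s(0)), p(s(0)))), p(s(0)))))  →  m(s(p(0)), a, s(g(s(s(0)), p(s(0)))))   [R2 at 3.1.1.1]
3. m(s(p(0)), a, s(g(s(s(0)), p(s(0)))))  →  m(s(p(0)), a, s(s(0)))   [R2 at 3.1]
4. m(s(p(0)), a, s(s(0)))  →  0   [R6 at ε]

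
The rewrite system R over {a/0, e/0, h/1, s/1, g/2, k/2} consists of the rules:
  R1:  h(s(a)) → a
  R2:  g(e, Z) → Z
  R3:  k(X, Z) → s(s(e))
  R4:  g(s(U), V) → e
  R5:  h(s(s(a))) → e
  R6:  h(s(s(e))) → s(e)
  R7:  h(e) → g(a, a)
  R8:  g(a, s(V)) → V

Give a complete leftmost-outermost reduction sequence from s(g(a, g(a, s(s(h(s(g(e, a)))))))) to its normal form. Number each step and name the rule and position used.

s(a)

1. s(g(a, g(a, s(s(h(s(g(e, a))))))))  →  s(g(a, s(h(s(g(e, a))))))   [R8 at 1.2]
2. s(g(a, s(h(s(g(e, a))))))  →  s(h(s(g(e, a))))   [R8 at 1]
3. s(h(s(g(e, a))))  →  s(h(s(a)))   [R2 at 1.1.1]
4. s(h(s(a)))  →  s(a)   [R1 at 1]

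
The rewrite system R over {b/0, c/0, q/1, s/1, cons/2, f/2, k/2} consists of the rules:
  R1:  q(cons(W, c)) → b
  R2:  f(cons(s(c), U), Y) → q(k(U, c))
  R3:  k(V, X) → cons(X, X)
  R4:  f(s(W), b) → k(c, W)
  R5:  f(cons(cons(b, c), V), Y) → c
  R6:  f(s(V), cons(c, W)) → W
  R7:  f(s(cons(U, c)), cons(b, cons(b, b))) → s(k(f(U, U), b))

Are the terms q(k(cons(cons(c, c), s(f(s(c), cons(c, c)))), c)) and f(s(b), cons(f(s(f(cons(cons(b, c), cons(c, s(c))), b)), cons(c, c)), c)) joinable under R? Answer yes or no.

Reduce t₁ = q(k(cons(cons(c, c), s(f(s(c), cons(c, c)))), c)):
1. q(k(cons(cons(c, c), s(f(s(c), cons(c, c)))), c))  →  q(cons(c, c))   [R3 at 1]
2. q(cons(c, c))  →  b   [R1 at ε]

Reduce t₂ = f(s(b), cons(f(s(f(cons(cons(b, c), cons(c, s(c))), b)), cons(c, c)), c)):
1. f(s(b), cons(f(s(f(cons(cons(b, c), cons(c, s(c))), b)), cons(c, c)), c))  →  f(s(b), cons(c, c))   [R6 at 2.1]
2. f(s(b), cons(c, c))  →  c   [R6 at ε]

no — NF(t₁) = b, NF(t₂) = c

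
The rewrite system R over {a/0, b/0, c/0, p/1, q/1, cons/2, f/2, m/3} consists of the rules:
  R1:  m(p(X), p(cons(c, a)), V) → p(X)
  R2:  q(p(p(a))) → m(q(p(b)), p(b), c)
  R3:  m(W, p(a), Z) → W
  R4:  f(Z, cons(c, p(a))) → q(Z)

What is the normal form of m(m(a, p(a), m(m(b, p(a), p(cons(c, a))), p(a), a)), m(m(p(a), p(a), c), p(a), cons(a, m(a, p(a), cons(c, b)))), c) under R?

1. m(m(a, p(a), m(m(b, p(a), p(cons(c, a))), p(a), a)), m(m(p(a), p(a), c), p(a), cons(a, m(a, p(a), cons(c, b)))), c)  →  m(a, m(m(p(a), p(a), c), p(a), cons(a, m(a, p(a), cons(c, b)))), c)   [R3 at 1]
2. m(a, m(m(p(a), p(a), c), p(a), cons(a, m(a, p(a), cons(c, b)))), c)  →  m(a, m(p(a), p(a), c), c)   [R3 at 2]
3. m(a, m(p(a), p(a), c), c)  →  m(a, p(a), c)   [R3 at 2]
4. m(a, p(a), c)  →  a   [R3 at ε]

a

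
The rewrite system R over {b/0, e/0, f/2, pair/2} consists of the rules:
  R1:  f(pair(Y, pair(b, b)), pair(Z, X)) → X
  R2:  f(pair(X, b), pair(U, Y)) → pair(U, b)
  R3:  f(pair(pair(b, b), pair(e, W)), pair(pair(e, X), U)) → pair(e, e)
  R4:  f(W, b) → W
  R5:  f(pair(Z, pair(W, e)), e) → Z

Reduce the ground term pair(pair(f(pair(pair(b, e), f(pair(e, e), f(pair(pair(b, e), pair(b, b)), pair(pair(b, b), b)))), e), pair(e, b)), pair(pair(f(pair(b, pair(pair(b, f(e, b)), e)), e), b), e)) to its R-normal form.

pair(pair(pair(b, e), pair(e, b)), pair(pair(b, b), e))

1. pair(pair(f(pair(pair(b, e), f(pair(e, e), f(pair(pair(b, e), pair(b, b)), pair(pair(b, b), b)))), e), pair(e, b)), pair(pair(f(pair(b, pair(pair(b, f(e, b)), e)), e), b), e))  →  pair(pair(f(pair(pair(b, e), f(pair(e, e), b)), e), pair(e, b)), pair(pair(f(pair(b, pair(pair(b, f(e, b)), e)), e), b), e))   [R1 at 1.1.1.2.2]
2. pair(pair(f(pair(pair(b, e), f(pair(e, e), b)), e), pair(e, b)), pair(pair(f(pair(b, pair(pair(b, f(e, b)), e)), e), b), e))  →  pair(pair(f(pair(pair(b, e), pair(e, e)), e), pair(e, b)), pair(pair(f(pair(b, pair(pair(b, f(e, b)), e)), e), b), e))   [R4 at 1.1.1.2]
3. pair(pair(f(pair(pair(b, e), pair(e, e)), e), pair(e, b)), pair(pair(f(pair(b, pair(pair(b, f(e, b)), e)), e), b), e))  →  pair(pair(pair(b, e), pair(e, b)), pair(pair(f(pair(b, pair(pair(b, f(e, b)), e)), e), b), e))   [R5 at 1.1]
4. pair(pair(pair(b, e), pair(e, b)), pair(pair(f(pair(b, pair(pair(b, f(e, b)), e)), e), b), e))  →  pair(pair(pair(b, e), pair(e, b)), pair(pair(b, b), e))   [R5 at 2.1.1]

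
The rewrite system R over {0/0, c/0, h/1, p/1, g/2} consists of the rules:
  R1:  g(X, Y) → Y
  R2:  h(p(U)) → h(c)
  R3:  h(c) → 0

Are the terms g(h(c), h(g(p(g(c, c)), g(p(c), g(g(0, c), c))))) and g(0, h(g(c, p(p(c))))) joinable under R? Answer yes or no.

Reduce t₁ = g(h(c), h(g(p(g(c, c)), g(p(c), g(g(0, c), c))))):
1. g(h(c), h(g(p(g(c, c)), g(p(c), g(g(0, c), c)))))  →  h(g(p(g(c, c)), g(p(c), g(g(0, c), c))))   [R1 at ε]
2. h(g(p(g(c, c)), g(p(c), g(g(0, c), c))))  →  h(g(p(c), g(g(0, c), c)))   [R1 at 1]
3. h(g(p(c), g(g(0, c), c)))  →  h(g(g(0, c), c))   [R1 at 1]
4. h(g(g(0, c), c))  →  h(c)   [R1 at 1]
5. h(c)  →  0   [R3 at ε]

Reduce t₂ = g(0, h(g(c, p(p(c))))):
1. g(0, h(g(c, p(p(c)))))  →  h(g(c, p(p(c))))   [R1 at ε]
2. h(g(c, p(p(c))))  →  h(p(p(c)))   [R1 at 1]
3. h(p(p(c)))  →  h(c)   [R2 at ε]
4. h(c)  →  0   [R3 at ε]

yes — NF(t₁) = 0, NF(t₂) = 0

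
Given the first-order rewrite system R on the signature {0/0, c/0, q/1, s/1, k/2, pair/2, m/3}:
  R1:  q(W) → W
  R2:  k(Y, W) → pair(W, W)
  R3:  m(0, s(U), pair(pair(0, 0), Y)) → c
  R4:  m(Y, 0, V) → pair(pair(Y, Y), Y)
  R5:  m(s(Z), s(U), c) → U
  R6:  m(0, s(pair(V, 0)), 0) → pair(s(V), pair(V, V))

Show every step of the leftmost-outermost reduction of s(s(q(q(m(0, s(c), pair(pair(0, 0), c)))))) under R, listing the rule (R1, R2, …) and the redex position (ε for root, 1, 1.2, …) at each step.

1. s(s(q(q(m(0, s(c), pair(pair(0, 0), c))))))  →  s(s(q(m(0, s(c), pair(pair(0, 0), c)))))   [R1 at 1.1]
2. s(s(q(m(0, s(c), pair(pair(0, 0), c)))))  →  s(s(m(0, s(c), pair(pair(0, 0), c))))   [R1 at 1.1]
3. s(s(m(0, s(c), pair(pair(0, 0), c))))  →  s(s(c))   [R3 at 1.1]

s(s(c))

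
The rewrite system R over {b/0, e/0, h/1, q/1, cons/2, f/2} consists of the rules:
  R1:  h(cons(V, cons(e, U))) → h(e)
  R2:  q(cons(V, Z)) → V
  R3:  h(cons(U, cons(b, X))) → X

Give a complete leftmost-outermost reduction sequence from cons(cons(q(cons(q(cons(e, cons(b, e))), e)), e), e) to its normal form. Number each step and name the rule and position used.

1. cons(cons(q(cons(q(cons(e, cons(b, e))), e)), e), e)  →  cons(cons(q(cons(e, cons(b, e))), e), e)   [R2 at 1.1]
2. cons(cons(q(cons(e, cons(b, e))), e), e)  →  cons(cons(e, e), e)   [R2 at 1.1]

cons(cons(e, e), e)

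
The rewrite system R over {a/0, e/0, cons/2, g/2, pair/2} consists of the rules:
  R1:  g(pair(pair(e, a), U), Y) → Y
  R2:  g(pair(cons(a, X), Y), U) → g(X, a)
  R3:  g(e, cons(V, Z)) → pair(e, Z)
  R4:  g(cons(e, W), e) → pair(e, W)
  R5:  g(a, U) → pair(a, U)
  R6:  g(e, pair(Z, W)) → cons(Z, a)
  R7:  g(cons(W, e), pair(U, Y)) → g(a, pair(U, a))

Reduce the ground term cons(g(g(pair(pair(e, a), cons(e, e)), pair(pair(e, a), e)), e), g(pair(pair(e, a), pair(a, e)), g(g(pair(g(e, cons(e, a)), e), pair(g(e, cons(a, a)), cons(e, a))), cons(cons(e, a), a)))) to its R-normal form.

1. cons(g(g(pair(pair(e, a), cons(e, e)), pair(pair(e, a), e)), e), g(pair(pair(e, a), pair(a, e)), g(g(pair(g(e, cons(e, a)), e), pair(g(e, cons(a, a)), cons(e, a))), cons(cons(e, a), a))))  →  cons(g(pair(pair(e, a), e), e), g(pair(pair(e, a), pair(a, e)), g(g(pair(g(e, cons(e, a)), e), pair(g(e, cons(a, a)), cons(e, a))), cons(cons(e, a), a))))   [R1 at 1.1]
2. cons(g(pair(pair(e, a), e), e), g(pair(pair(e, a), pair(a, e)), g(g(pair(g(e, cons(e, a)), e), pair(g(e, cons(a, a)), cons(e, a))), cons(cons(e, a), a))))  →  cons(e, g(pair(pair(e, a), pair(a, e)), g(g(pair(g(e, cons(e, a)), e), pair(g(e, cons(a, a)), cons(e, a))), cons(cons(e, a), a))))   [R1 at 1]
3. cons(e, g(pair(pair(e, a), pair(a, e)), g(g(pair(g(e, cons(e, a)), e), pair(g(e, cons(a, a)), cons(e, a))), cons(cons(e, a), a))))  →  cons(e, g(g(pair(g(e, cons(e, a)), e), pair(g(e, cons(a, a)), cons(e, a))), cons(cons(e, a), a)))   [R1 at 2]
4. cons(e, g(g(pair(g(e, cons(e, a)), e), pair(g(e, cons(a, a)), cons(e, a))), cons(cons(e, a), a)))  →  cons(e, g(g(pair(pair(e, a), e), pair(g(e, cons(a, a)), cons(e, a))), cons(cons(e, a), a)))   [R3 at 2.1.1.1]
5. cons(e, g(g(pair(pair(e, a), e), pair(g(e, cons(a, a)), cons(e, a))), cons(cons(e, a), a)))  →  cons(e, g(pair(g(e, cons(a, a)), cons(e, a)), cons(cons(e, a), a)))   [R1 at 2.1]
6. cons(e, g(pair(g(e, cons(a, a)), cons(e, a)), cons(cons(e, a), a)))  →  cons(e, g(pair(pair(e, a), cons(e, a)), cons(cons(e, a), a)))   [R3 at 2.1.1]
7. cons(e, g(pair(pair(e, a), cons(e, a)), cons(cons(e, a), a)))  →  cons(e, cons(cons(e, a), a))   [R1 at 2]

cons(e, cons(cons(e, a), a))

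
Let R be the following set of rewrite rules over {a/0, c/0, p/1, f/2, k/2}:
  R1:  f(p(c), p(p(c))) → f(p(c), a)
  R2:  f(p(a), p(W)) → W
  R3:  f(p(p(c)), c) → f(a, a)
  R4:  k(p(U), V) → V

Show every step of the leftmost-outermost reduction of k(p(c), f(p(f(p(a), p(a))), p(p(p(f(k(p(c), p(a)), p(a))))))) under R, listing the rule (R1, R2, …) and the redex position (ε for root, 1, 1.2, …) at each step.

1. k(p(c), f(p(f(p(a), p(a))), p(p(p(f(k(p(c), p(a)), p(a)))))))  →  f(p(f(p(a), p(a))), p(p(p(f(k(p(c), p(a)), p(a))))))   [R4 at ε]
2. f(p(f(p(a), p(a))), p(p(p(f(k(p(c), p(a)), p(a))))))  →  f(p(a), p(p(p(f(k(p(c), p(a)), p(a))))))   [R2 at 1.1]
3. f(p(a), p(p(p(f(k(p(c), p(a)), p(a))))))  →  p(p(f(k(p(c), p(a)), p(a))))   [R2 at ε]
4. p(p(f(k(p(c), p(a)), p(a))))  →  p(p(f(p(a), p(a))))   [R4 at 1.1.1]
5. p(p(f(p(a), p(a))))  →  p(p(a))   [R2 at 1.1]

p(p(a))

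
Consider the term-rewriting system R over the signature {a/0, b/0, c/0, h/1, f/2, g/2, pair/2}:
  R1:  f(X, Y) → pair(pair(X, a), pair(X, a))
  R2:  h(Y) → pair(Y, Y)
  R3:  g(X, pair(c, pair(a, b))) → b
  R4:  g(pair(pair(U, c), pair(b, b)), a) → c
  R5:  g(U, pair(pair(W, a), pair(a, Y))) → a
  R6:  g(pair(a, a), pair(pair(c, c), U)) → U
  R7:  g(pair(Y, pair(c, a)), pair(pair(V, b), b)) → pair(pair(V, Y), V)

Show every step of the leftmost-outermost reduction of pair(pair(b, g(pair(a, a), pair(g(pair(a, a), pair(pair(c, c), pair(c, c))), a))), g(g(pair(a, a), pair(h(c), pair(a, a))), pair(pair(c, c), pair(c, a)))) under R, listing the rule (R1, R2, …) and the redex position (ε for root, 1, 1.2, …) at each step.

pair(pair(b, a), pair(c, a))

1. pair(pair(b, g(pair(a, a), pair(g(pair(a, a), pair(pair(c, c), pair(c, c))), a))), g(g(pair(a, a), pair(h(c), pair(a, a))), pair(pair(c, c), pair(c, a))))  →  pair(pair(b, g(pair(a, a), pair(pair(c, c), a))), g(g(pair(a, a), pair(h(c), pair(a, a))), pair(pair(c, c), pair(c, a))))   [R6 at 1.2.2.1]
2. pair(pair(b, g(pair(a, a), pair(pair(c, c), a))), g(g(pair(a, a), pair(h(c), pair(a, a))), pair(pair(c, c), pair(c, a))))  →  pair(pair(b, a), g(g(pair(a, a), pair(h(c), pair(a, a))), pair(pair(c, c), pair(c, a))))   [R6 at 1.2]
3. pair(pair(b, a), g(g(pair(a, a), pair(h(c), pair(a, a))), pair(pair(c, c), pair(c, a))))  →  pair(pair(b, a), g(g(pair(a, a), pair(pair(c, c), pair(a, a))), pair(pair(c, c), pair(c, a))))   [R2 at 2.1.2.1]
4. pair(pair(b, a), g(g(pair(a, a), pair(pair(c, c), pair(a, a))), pair(pair(c, c), pair(c, a))))  →  pair(pair(b, a), g(pair(a, a), pair(pair(c, c), pair(c, a))))   [R6 at 2.1]
5. pair(pair(b, a), g(pair(a, a), pair(pair(c, c), pair(c, a))))  →  pair(pair(b, a), pair(c, a))   [R6 at 2]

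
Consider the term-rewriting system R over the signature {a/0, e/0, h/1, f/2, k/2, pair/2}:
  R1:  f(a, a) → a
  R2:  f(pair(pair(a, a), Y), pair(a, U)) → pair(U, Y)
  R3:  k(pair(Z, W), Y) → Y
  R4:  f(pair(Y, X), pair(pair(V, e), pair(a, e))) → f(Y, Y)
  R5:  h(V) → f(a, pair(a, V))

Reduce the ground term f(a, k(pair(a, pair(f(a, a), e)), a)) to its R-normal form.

1. f(a, k(pair(a, pair(f(a, a), e)), a))  →  f(a, a)   [R3 at 2]
2. f(a, a)  →  a   [R1 at ε]

a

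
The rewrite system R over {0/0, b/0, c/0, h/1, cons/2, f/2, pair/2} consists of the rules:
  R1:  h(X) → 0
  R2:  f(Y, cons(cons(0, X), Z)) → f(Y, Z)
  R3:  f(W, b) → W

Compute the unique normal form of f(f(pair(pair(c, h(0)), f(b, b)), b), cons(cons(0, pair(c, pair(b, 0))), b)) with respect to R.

pair(pair(c, 0), b)

1. f(f(pair(pair(c, h(0)), f(b, b)), b), cons(cons(0, pair(c, pair(b, 0))), b))  →  f(f(pair(pair(c, h(0)), f(b, b)), b), b)   [R2 at ε]
2. f(f(pair(pair(c, h(0)), f(b, b)), b), b)  →  f(pair(pair(c, h(0)), f(b, b)), b)   [R3 at ε]
3. f(pair(pair(c, h(0)), f(b, b)), b)  →  pair(pair(c, h(0)), f(b, b))   [R3 at ε]
4. pair(pair(c, h(0)), f(b, b))  →  pair(pair(c, 0), f(b, b))   [R1 at 1.2]
5. pair(pair(c, 0), f(b, b))  →  pair(pair(c, 0), b)   [R3 at 2]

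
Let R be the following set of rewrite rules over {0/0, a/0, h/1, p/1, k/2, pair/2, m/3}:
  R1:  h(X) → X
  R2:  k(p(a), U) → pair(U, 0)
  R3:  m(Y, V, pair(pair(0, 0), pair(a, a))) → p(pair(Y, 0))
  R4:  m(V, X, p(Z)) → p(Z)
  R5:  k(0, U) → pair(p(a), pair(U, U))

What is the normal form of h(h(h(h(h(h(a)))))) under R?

1. h(h(h(h(h(h(a))))))  →  h(h(h(h(h(a)))))   [R1 at ε]
2. h(h(h(h(h(a)))))  →  h(h(h(h(a))))   [R1 at ε]
3. h(h(h(h(a))))  →  h(h(h(a)))   [R1 at ε]
4. h(h(h(a)))  →  h(h(a))   [R1 at ε]
5. h(h(a))  →  h(a)   [R1 at ε]
6. h(a)  →  a   [R1 at ε]

a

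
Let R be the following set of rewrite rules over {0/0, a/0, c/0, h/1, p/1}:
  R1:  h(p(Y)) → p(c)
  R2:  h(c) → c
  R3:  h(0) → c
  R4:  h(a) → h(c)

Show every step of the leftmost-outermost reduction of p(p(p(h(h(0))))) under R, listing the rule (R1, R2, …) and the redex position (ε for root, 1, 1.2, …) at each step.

p(p(p(c)))

1. p(p(p(h(h(0)))))  →  p(p(p(h(c))))   [R3 at 1.1.1.1]
2. p(p(p(h(c))))  →  p(p(p(c)))   [R2 at 1.1.1]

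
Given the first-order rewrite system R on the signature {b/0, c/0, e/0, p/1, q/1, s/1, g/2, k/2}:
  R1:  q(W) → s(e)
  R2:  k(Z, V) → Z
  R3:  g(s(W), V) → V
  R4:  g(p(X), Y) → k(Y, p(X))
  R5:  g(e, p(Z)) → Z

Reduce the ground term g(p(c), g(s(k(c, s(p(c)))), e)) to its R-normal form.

1. g(p(c), g(s(k(c, s(p(c)))), e))  →  k(g(s(k(c, s(p(c)))), e), p(c))   [R4 at ε]
2. k(g(s(k(c, s(p(c)))), e), p(c))  →  g(s(k(c, s(p(c)))), e)   [R2 at ε]
3. g(s(k(c, s(p(c)))), e)  →  e   [R3 at ε]

e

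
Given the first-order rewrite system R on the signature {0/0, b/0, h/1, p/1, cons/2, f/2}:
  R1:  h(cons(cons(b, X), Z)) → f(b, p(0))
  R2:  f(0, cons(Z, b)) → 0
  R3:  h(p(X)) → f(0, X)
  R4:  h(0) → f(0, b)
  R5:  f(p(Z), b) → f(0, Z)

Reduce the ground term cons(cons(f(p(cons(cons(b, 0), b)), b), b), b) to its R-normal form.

1. cons(cons(f(p(cons(cons(b, 0), b)), b), b), b)  →  cons(cons(f(0, cons(cons(b, 0), b)), b), b)   [R5 at 1.1]
2. cons(cons(f(0, cons(cons(b, 0), b)), b), b)  →  cons(cons(0, b), b)   [R2 at 1.1]

cons(cons(0, b), b)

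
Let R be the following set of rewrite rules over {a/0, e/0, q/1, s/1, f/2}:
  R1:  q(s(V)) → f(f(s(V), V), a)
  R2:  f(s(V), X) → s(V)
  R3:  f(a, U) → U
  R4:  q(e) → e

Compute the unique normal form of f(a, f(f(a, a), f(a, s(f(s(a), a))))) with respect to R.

1. f(a, f(f(a, a), f(a, s(f(s(a), a)))))  →  f(f(a, a), f(a, s(f(s(a), a))))   [R3 at ε]
2. f(f(a, a), f(a, s(f(s(a), a))))  →  f(a, f(a, s(f(s(a), a))))   [R3 at 1]
3. f(a, f(a, s(f(s(a), a))))  →  f(a, s(f(s(a), a)))   [R3 at ε]
4. f(a, s(f(s(a), a)))  →  s(f(s(a), a))   [R3 at ε]
5. s(f(s(a), a))  →  s(s(a))   [R2 at 1]

s(s(a))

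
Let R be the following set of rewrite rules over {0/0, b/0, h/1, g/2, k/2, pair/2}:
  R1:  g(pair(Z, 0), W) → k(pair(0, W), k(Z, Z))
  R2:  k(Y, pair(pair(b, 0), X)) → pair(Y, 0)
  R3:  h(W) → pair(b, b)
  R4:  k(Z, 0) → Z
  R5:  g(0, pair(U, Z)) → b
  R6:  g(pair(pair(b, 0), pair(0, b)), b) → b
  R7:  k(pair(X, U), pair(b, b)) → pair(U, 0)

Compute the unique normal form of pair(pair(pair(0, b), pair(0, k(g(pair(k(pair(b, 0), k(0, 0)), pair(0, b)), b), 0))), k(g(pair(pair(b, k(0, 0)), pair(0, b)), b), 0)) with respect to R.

pair(pair(pair(0, b), pair(0, b)), b)

1. pair(pair(pair(0, b), pair(0, k(g(pair(k(pair(b, 0), k(0, 0)), pair(0, b)), b), 0))), k(g(pair(pair(b, k(0, 0)), pair(0, b)), b), 0))  →  pair(pair(pair(0, b), pair(0, g(pair(k(pair(b, 0), k(0, 0)), pair(0, b)), b))), k(g(pair(pair(b, k(0, 0)), pair(0, b)), b), 0))   [R4 at 1.2.2]
2. pair(pair(pair(0, b), pair(0, g(pair(k(pair(b, 0), k(0, 0)), pair(0, b)), b))), k(g(pair(pair(b, k(0, 0)), pair(0, b)), b), 0))  →  pair(pair(pair(0, b), pair(0, g(pair(k(pair(b, 0), 0), pair(0, b)), b))), k(g(pair(pair(b, k(0, 0)), pair(0, b)), b), 0))   [R4 at 1.2.2.1.1.2]
3. pair(pair(pair(0, b), pair(0, g(pair(k(pair(b, 0), 0), pair(0, b)), b))), k(g(pair(pair(b, k(0, 0)), pair(0, b)), b), 0))  →  pair(pair(pair(0, b), pair(0, g(pair(pair(b, 0), pair(0, b)), b))), k(g(pair(pair(b, k(0, 0)), pair(0, b)), b), 0))   [R4 at 1.2.2.1.1]
4. pair(pair(pair(0, b), pair(0, g(pair(pair(b, 0), pair(0, b)), b))), k(g(pair(pair(b, k(0, 0)), pair(0, b)), b), 0))  →  pair(pair(pair(0, b), pair(0, b)), k(g(pair(pair(b, k(0, 0)), pair(0, b)), b), 0))   [R6 at 1.2.2]
5. pair(pair(pair(0, b), pair(0, b)), k(g(pair(pair(b, k(0, 0)), pair(0, b)), b), 0))  →  pair(pair(pair(0, b), pair(0, b)), g(pair(pair(b, k(0, 0)), pair(0, b)), b))   [R4 at 2]
6. pair(pair(pair(0, b), pair(0, b)), g(pair(pair(b, k(0, 0)), pair(0, b)), b))  →  pair(pair(pair(0, b), pair(0, b)), g(pair(pair(b, 0), pair(0, b)), b))   [R4 at 2.1.1.2]
7. pair(pair(pair(0, b), pair(0, b)), g(pair(pair(b, 0), pair(0, b)), b))  →  pair(pair(pair(0, b), pair(0, b)), b)   [R6 at 2]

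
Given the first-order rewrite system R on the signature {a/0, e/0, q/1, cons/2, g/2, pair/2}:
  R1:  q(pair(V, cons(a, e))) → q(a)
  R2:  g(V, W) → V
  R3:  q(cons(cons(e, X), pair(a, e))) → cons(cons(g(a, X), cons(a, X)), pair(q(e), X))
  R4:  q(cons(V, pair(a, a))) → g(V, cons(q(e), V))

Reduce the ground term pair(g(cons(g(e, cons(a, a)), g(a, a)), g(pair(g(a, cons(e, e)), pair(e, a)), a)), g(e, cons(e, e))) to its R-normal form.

1. pair(g(cons(g(e, cons(a, a)), g(a, a)), g(pair(g(a, cons(e, e)), pair(e, a)), a)), g(e, cons(e, e)))  →  pair(cons(g(e, cons(a, a)), g(a, a)), g(e, cons(e, e)))   [R2 at 1]
2. pair(cons(g(e, cons(a, a)), g(a, a)), g(e, cons(e, e)))  →  pair(cons(e, g(a, a)), g(e, cons(e, e)))   [R2 at 1.1]
3. pair(cons(e, g(a, a)), g(e, cons(e, e)))  →  pair(cons(e, a), g(e, cons(e, e)))   [R2 at 1.2]
4. pair(cons(e, a), g(e, cons(e, e)))  →  pair(cons(e, a), e)   [R2 at 2]

pair(cons(e, a), e)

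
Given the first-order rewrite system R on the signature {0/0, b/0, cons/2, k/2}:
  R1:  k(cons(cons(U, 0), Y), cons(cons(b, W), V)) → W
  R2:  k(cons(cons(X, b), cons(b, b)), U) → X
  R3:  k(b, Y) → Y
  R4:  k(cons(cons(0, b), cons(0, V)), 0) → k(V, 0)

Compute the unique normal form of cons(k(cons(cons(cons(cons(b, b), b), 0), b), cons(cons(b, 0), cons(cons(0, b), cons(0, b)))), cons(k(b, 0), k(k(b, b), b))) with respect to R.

1. cons(k(cons(cons(cons(cons(b, b), b), 0), b), cons(cons(b, 0), cons(cons(0, b), cons(0, b)))), cons(k(b, 0), k(k(b, b), b)))  →  cons(0, cons(k(b, 0), k(k(b, b), b)))   [R1 at 1]
2. cons(0, cons(k(b, 0), k(k(b, b), b)))  →  cons(0, cons(0, k(k(b, b), b)))   [R3 at 2.1]
3. cons(0, cons(0, k(k(b, b), b)))  →  cons(0, cons(0, k(b, b)))   [R3 at 2.2.1]
4. cons(0, cons(0, k(b, b)))  →  cons(0, cons(0, b))   [R3 at 2.2]

cons(0, cons(0, b))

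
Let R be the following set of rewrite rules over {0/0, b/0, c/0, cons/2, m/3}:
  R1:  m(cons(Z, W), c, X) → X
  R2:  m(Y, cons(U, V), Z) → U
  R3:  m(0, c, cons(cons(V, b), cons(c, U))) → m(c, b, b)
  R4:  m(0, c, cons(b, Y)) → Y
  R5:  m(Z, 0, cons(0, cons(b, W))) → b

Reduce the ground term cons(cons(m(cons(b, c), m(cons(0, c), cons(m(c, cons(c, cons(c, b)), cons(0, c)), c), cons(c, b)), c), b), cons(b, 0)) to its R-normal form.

cons(cons(c, b), cons(b, 0))

1. cons(cons(m(cons(b, c), m(cons(0, c), cons(m(c, cons(c, cons(c, b)), cons(0, c)), c), cons(c, b)), c), b), cons(b, 0))  →  cons(cons(m(cons(b, c), m(c, cons(c, cons(c, b)), cons(0, c)), c), b), cons(b, 0))   [R2 at 1.1.2]
2. cons(cons(m(cons(b, c), m(c, cons(c, cons(c, b)), cons(0, c)), c), b), cons(b, 0))  →  cons(cons(m(cons(b, c), c, c), b), cons(b, 0))   [R2 at 1.1.2]
3. cons(cons(m(cons(b, c), c, c), b), cons(b, 0))  →  cons(cons(c, b), cons(b, 0))   [R1 at 1.1]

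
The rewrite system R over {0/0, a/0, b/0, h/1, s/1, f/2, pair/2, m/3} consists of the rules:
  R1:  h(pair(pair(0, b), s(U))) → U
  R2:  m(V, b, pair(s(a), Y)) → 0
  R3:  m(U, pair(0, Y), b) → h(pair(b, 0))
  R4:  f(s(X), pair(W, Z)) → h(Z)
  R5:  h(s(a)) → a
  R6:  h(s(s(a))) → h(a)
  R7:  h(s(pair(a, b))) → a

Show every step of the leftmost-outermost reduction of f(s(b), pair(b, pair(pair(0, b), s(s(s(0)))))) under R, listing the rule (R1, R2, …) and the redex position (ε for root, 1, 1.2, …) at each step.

s(s(0))

1. f(s(b), pair(b, pair(pair(0, b), s(s(s(0))))))  →  h(pair(pair(0, b), s(s(s(0)))))   [R4 at ε]
2. h(pair(pair(0, b), s(s(s(0)))))  →  s(s(0))   [R1 at ε]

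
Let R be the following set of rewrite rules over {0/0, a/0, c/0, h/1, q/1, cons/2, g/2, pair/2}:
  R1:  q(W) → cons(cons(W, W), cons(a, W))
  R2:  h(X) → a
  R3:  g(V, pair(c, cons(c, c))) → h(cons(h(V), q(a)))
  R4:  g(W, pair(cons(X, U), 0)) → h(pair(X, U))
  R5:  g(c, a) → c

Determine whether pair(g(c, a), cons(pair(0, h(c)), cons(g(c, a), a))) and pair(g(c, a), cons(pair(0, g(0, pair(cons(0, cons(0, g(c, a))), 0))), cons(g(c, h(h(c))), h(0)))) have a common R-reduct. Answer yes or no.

Reduce t₁ = pair(g(c, a), cons(pair(0, h(c)), cons(g(c, a), a))):
1. pair(g(c, a), cons(pair(0, h(c)), cons(g(c, a), a)))  →  pair(c, cons(pair(0, h(c)), cons(g(c, a), a)))   [R5 at 1]
2. pair(c, cons(pair(0, h(c)), cons(g(c, a), a)))  →  pair(c, cons(pair(0, a), cons(g(c, a), a)))   [R2 at 2.1.2]
3. pair(c, cons(pair(0, a), cons(g(c, a), a)))  →  pair(c, cons(pair(0, a), cons(c, a)))   [R5 at 2.2.1]

Reduce t₂ = pair(g(c, a), cons(pair(0, g(0, pair(cons(0, cons(0, g(c, a))), 0))), cons(g(c, h(h(c))), h(0)))):
1. pair(g(c, a), cons(pair(0, g(0, pair(cons(0, cons(0, g(c, a))), 0))), cons(g(c, h(h(c))), h(0))))  →  pair(c, cons(pair(0, g(0, pair(cons(0, cons(0, g(c, a))), 0))), cons(g(c, h(h(c))), h(0))))   [R5 at 1]
2. pair(c, cons(pair(0, g(0, pair(cons(0, cons(0, g(c, a))), 0))), cons(g(c, h(h(c))), h(0))))  →  pair(c, cons(pair(0, h(pair(0, cons(0, g(c, a))))), cons(g(c, h(h(c))), h(0))))   [R4 at 2.1.2]
3. pair(c, cons(pair(0, h(pair(0, cons(0, g(c, a))))), cons(g(c, h(h(c))), h(0))))  →  pair(c, cons(pair(0, a), cons(g(c, h(h(c))), h(0))))   [R2 at 2.1.2]
4. pair(c, cons(pair(0, a), cons(g(c, h(h(c))), h(0))))  →  pair(c, cons(pair(0, a), cons(g(c, a), h(0))))   [R2 at 2.2.1.2]
5. pair(c, cons(pair(0, a), cons(g(c, a), h(0))))  →  pair(c, cons(pair(0, a), cons(c, h(0))))   [R5 at 2.2.1]
6. pair(c, cons(pair(0, a), cons(c, h(0))))  →  pair(c, cons(pair(0, a), cons(c, a)))   [R2 at 2.2.2]

yes — NF(t₁) = pair(c, cons(pair(0, a), cons(c, a))), NF(t₂) = pair(c, cons(pair(0, a), cons(c, a)))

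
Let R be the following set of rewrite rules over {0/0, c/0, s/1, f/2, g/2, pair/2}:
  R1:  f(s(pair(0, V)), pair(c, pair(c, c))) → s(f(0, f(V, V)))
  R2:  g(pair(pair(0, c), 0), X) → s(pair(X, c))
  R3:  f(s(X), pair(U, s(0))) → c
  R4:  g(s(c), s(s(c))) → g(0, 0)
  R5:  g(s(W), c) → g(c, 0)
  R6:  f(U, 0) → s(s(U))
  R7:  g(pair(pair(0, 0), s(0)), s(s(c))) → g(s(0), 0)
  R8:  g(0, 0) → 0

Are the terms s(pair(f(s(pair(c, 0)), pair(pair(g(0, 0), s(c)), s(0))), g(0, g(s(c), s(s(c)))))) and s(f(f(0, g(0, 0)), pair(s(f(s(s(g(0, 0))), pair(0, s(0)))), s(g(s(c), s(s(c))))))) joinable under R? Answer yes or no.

Reduce t₁ = s(pair(f(s(pair(c, 0)), pair(pair(g(0, 0), s(c)), s(0))), g(0, g(s(c), s(s(c)))))):
1. s(pair(f(s(pair(c, 0)), pair(pair(g(0, 0), s(c)), s(0))), g(0, g(s(c), s(s(c))))))  →  s(pair(c, g(0, g(s(c), s(s(c))))))   [R3 at 1.1]
2. s(pair(c, g(0, g(s(c), s(s(c))))))  →  s(pair(c, g(0, g(0, 0))))   [R4 at 1.2.2]
3. s(pair(c, g(0, g(0, 0))))  →  s(pair(c, g(0, 0)))   [R8 at 1.2.2]
4. s(pair(c, g(0, 0)))  →  s(pair(c, 0))   [R8 at 1.2]

Reduce t₂ = s(f(f(0, g(0, 0)), pair(s(f(s(s(g(0, 0))), pair(0, s(0)))), s(g(s(c), s(s(c))))))):
1. s(f(f(0, g(0, 0)), pair(s(f(s(s(g(0, 0))), pair(0, s(0)))), s(g(s(c), s(s(c)))))))  →  s(f(f(0, 0), pair(s(f(s(s(g(0, 0))), pair(0, s(0)))), s(g(s(c), s(s(c)))))))   [R8 at 1.1.2]
2. s(f(f(0, 0), pair(s(f(s(s(g(0, 0))), pair(0, s(0)))), s(g(s(c), s(s(c)))))))  →  s(f(s(s(0)), pair(s(f(s(s(g(0, 0))), pair(0, s(0)))), s(g(s(c), s(s(c)))))))   [R6 at 1.1]
3. s(f(s(s(0)), pair(s(f(s(s(g(0, 0))), pair(0, s(0)))), s(g(s(c), s(s(c)))))))  →  s(f(s(s(0)), pair(s(c), s(g(s(c), s(s(c)))))))   [R3 at 1.2.1.1]
4. s(f(s(s(0)), pair(s(c), s(g(s(c), s(s(c)))))))  →  s(f(s(s(0)), pair(s(c), s(g(0, 0)))))   [R4 at 1.2.2.1]
5. s(f(s(s(0)), pair(s(c), s(g(0, 0)))))  →  s(f(s(s(0)), pair(s(c), s(0))))   [R8 at 1.2.2.1]
6. s(f(s(s(0)), pair(s(c), s(0))))  →  s(c)   [R3 at 1]

no — NF(t₁) = s(pair(c, 0)), NF(t₂) = s(c)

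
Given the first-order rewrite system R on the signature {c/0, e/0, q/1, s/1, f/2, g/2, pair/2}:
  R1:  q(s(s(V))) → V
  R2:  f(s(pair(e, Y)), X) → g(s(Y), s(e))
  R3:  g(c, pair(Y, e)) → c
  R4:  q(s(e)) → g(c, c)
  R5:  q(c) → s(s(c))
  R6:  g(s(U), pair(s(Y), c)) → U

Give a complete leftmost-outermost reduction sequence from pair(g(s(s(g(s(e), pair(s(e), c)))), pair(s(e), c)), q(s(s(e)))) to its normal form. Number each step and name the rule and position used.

pair(s(e), e)

1. pair(g(s(s(g(s(e), pair(s(e), c)))), pair(s(e), c)), q(s(s(e))))  →  pair(s(g(s(e), pair(s(e), c))), q(s(s(e))))   [R6 at 1]
2. pair(s(g(s(e), pair(s(e), c))), q(s(s(e))))  →  pair(s(e), q(s(s(e))))   [R6 at 1.1]
3. pair(s(e), q(s(s(e))))  →  pair(s(e), e)   [R1 at 2]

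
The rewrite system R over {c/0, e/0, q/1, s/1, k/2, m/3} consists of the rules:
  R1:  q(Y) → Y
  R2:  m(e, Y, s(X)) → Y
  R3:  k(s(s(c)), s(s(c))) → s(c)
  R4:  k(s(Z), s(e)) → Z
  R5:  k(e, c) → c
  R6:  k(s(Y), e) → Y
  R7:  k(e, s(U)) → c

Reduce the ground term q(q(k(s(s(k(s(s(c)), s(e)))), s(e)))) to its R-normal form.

s(s(c))

1. q(q(k(s(s(k(s(s(c)), s(e)))), s(e))))  →  q(k(s(s(k(s(s(c)), s(e)))), s(e)))   [R1 at ε]
2. q(k(s(s(k(s(s(c)), s(e)))), s(e)))  →  k(s(s(k(s(s(c)), s(e)))), s(e))   [R1 at ε]
3. k(s(s(k(s(s(c)), s(e)))), s(e))  →  s(k(s(s(c)), s(e)))   [R4 at ε]
4. s(k(s(s(c)), s(e)))  →  s(s(c))   [R4 at 1]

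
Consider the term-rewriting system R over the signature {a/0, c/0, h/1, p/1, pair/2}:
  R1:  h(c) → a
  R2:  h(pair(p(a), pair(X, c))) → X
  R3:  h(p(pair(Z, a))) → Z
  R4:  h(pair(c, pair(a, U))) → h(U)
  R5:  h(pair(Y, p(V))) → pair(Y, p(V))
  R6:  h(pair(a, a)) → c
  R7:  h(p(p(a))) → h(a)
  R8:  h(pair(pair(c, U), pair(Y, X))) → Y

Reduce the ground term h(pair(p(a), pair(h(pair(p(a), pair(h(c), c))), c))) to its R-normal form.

1. h(pair(p(a), pair(h(pair(p(a), pair(h(c), c))), c)))  →  h(pair(p(a), pair(h(c), c)))   [R2 at ε]
2. h(pair(p(a), pair(h(c), c)))  →  h(c)   [R2 at ε]
3. h(c)  →  a   [R1 at ε]

a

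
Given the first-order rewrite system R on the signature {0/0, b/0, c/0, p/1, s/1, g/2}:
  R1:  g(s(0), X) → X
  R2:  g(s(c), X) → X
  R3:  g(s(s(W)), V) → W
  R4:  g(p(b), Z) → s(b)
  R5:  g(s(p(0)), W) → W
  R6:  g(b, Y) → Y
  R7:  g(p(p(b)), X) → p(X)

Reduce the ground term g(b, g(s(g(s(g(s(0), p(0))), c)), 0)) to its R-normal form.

1. g(b, g(s(g(s(g(s(0), p(0))), c)), 0))  →  g(s(g(s(g(s(0), p(0))), c)), 0)   [R6 at ε]
2. g(s(g(s(g(s(0), p(0))), c)), 0)  →  g(s(g(s(p(0)), c)), 0)   [R1 at 1.1.1.1]
3. g(s(g(s(p(0)), c)), 0)  →  g(s(c), 0)   [R5 at 1.1]
4. g(s(c), 0)  →  0   [R2 at ε]

0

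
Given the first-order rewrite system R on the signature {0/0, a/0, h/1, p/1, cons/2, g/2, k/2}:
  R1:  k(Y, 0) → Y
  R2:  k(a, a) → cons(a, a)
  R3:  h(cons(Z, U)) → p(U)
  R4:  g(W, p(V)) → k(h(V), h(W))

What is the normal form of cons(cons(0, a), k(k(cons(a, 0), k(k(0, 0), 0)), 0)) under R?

1. cons(cons(0, a), k(k(cons(a, 0), k(k(0, 0), 0)), 0))  →  cons(cons(0, a), k(cons(a, 0), k(k(0, 0), 0)))   [R1 at 2]
2. cons(cons(0, a), k(cons(a, 0), k(k(0, 0), 0)))  →  cons(cons(0, a), k(cons(a, 0), k(0, 0)))   [R1 at 2.2]
3. cons(cons(0, a), k(cons(a, 0), k(0, 0)))  →  cons(cons(0, a), k(cons(a, 0), 0))   [R1 at 2.2]
4. cons(cons(0, a), k(cons(a, 0), 0))  →  cons(cons(0, a), cons(a, 0))   [R1 at 2]

cons(cons(0, a), cons(a, 0))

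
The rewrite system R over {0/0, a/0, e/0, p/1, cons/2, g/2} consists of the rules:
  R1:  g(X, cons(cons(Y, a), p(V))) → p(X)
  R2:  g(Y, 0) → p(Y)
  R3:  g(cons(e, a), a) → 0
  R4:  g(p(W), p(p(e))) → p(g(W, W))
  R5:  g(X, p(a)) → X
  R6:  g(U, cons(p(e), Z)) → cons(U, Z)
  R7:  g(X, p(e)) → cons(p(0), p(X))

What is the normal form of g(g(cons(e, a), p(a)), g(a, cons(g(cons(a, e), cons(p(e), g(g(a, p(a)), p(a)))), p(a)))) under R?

1. g(g(cons(e, a), p(a)), g(a, cons(g(cons(a, e), cons(p(e), g(g(a, p(a)), p(a)))), p(a))))  →  g(cons(e, a), g(a, cons(g(cons(a, e), cons(p(e), g(g(a, p(a)), p(a)))), p(a))))   [R5 at 1]
2. g(cons(e, a), g(a, cons(g(cons(a, e), cons(p(e), g(g(a, p(a)), p(a)))), p(a))))  →  g(cons(e, a), g(a, cons(cons(cons(a, e), g(g(a, p(a)), p(a))), p(a))))   [R6 at 2.2.1]
3. g(cons(e, a), g(a, cons(cons(cons(a, e), g(g(a, p(a)), p(a))), p(a))))  →  g(cons(e, a), g(a, cons(cons(cons(a, e), g(a, p(a))), p(a))))   [R5 at 2.2.1.2]
4. g(cons(e, a), g(a, cons(cons(cons(a, e), g(a, p(a))), p(a))))  →  g(cons(e, a), g(a, cons(cons(cons(a, e), a), p(a))))   [R5 at 2.2.1.2]
5. g(cons(e, a), g(a, cons(cons(cons(a, e), a), p(a))))  →  g(cons(e, a), p(a))   [R1 at 2]
6. g(cons(e, a), p(a))  →  cons(e, a)   [R5 at ε]

cons(e, a)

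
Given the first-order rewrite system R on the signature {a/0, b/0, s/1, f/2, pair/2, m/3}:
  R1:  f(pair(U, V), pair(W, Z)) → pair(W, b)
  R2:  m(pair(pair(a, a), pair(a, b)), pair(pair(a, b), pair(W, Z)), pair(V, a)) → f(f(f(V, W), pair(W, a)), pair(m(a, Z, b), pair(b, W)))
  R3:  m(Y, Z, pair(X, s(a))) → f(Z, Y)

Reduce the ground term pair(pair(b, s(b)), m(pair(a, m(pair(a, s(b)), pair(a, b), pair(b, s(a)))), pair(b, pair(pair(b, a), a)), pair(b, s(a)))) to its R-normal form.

1. pair(pair(b, s(b)), m(pair(a, m(pair(a, s(b)), pair(a, b), pair(b, s(a)))), pair(b, pair(pair(b, a), a)), pair(b, s(a))))  →  pair(pair(b, s(b)), f(pair(b, pair(pair(b, a), a)), pair(a, m(pair(a, s(b)), pair(a, b), pair(b, s(a))))))   [R3 at 2]
2. pair(pair(b, s(b)), f(pair(b, pair(pair(b, a), a)), pair(a, m(pair(a, s(b)), pair(a, b), pair(b, s(a))))))  →  pair(pair(b, s(b)), pair(a, b))   [R1 at 2]

pair(pair(b, s(b)), pair(a, b))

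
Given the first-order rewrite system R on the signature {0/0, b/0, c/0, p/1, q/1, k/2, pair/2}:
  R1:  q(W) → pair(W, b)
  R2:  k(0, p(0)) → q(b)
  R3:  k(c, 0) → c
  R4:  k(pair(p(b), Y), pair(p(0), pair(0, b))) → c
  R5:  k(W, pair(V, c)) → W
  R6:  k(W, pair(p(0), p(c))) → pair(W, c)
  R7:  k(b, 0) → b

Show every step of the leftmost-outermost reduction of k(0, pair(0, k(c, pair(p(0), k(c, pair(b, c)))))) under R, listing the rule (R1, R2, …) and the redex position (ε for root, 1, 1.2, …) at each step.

0

1. k(0, pair(0, k(c, pair(p(0), k(c, pair(b, c))))))  →  k(0, pair(0, k(c, pair(p(0), c))))   [R5 at 2.2.2.2]
2. k(0, pair(0, k(c, pair(p(0), c))))  →  k(0, pair(0, c))   [R5 at 2.2]
3. k(0, pair(0, c))  →  0   [R5 at ε]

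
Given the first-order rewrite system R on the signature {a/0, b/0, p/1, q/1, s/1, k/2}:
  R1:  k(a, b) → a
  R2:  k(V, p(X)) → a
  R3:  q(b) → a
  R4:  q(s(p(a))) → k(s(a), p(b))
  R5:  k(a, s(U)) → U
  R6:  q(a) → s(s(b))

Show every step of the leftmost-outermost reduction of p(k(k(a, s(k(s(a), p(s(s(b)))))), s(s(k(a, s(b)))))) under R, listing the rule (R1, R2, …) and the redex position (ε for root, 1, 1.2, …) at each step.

1. p(k(k(a, s(k(s(a), p(s(s(b)))))), s(s(k(a, s(b))))))  →  p(k(k(s(a), p(s(s(b)))), s(s(k(a, s(b))))))   [R5 at 1.1]
2. p(k(k(s(a), p(s(s(b)))), s(s(k(a, s(b))))))  →  p(k(a, s(s(k(a, s(b))))))   [R2 at 1.1]
3. p(k(a, s(s(k(a, s(b))))))  →  p(s(k(a, s(b))))   [R5 at 1]
4. p(s(k(a, s(b))))  →  p(s(b))   [R5 at 1.1]

p(s(b))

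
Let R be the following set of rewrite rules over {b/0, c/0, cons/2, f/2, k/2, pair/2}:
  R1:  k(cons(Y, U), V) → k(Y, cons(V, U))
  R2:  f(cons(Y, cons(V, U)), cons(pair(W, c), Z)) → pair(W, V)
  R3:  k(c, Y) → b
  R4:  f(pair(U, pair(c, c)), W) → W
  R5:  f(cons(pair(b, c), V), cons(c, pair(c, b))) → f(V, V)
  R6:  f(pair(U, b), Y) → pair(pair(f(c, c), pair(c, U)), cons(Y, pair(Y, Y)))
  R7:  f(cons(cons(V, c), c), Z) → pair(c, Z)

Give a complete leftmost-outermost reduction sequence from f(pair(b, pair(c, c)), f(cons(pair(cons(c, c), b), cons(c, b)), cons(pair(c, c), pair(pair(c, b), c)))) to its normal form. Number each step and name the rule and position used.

pair(c, c)

1. f(pair(b, pair(c, c)), f(cons(pair(cons(c, c), b), cons(c, b)), cons(pair(c, c), pair(pair(c, b), c))))  →  f(cons(pair(cons(c, c), b), cons(c, b)), cons(pair(c, c), pair(pair(c, b), c)))   [R4 at ε]
2. f(cons(pair(cons(c, c), b), cons(c, b)), cons(pair(c, c), pair(pair(c, b), c)))  →  pair(c, c)   [R2 at ε]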